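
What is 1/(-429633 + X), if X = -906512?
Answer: -1/1336145 ≈ -7.4842e-7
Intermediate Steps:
1/(-429633 + X) = 1/(-429633 - 906512) = 1/(-1336145) = -1/1336145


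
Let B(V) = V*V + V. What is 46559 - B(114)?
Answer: 33449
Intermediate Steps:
B(V) = V + V² (B(V) = V² + V = V + V²)
46559 - B(114) = 46559 - 114*(1 + 114) = 46559 - 114*115 = 46559 - 1*13110 = 46559 - 13110 = 33449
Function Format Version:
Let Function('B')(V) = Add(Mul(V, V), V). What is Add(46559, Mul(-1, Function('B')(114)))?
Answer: 33449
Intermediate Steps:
Function('B')(V) = Add(V, Pow(V, 2)) (Function('B')(V) = Add(Pow(V, 2), V) = Add(V, Pow(V, 2)))
Add(46559, Mul(-1, Function('B')(114))) = Add(46559, Mul(-1, Mul(114, Add(1, 114)))) = Add(46559, Mul(-1, Mul(114, 115))) = Add(46559, Mul(-1, 13110)) = Add(46559, -13110) = 33449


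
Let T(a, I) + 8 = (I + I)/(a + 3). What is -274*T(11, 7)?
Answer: 1918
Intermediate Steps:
T(a, I) = -8 + 2*I/(3 + a) (T(a, I) = -8 + (I + I)/(a + 3) = -8 + (2*I)/(3 + a) = -8 + 2*I/(3 + a))
-274*T(11, 7) = -548*(-12 + 7 - 4*11)/(3 + 11) = -548*(-12 + 7 - 44)/14 = -548*(-49)/14 = -274*(-7) = 1918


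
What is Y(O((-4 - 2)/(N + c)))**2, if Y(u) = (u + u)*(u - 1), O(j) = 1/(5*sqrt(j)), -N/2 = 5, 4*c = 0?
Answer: 64/225 - 8*sqrt(15)/225 ≈ 0.14674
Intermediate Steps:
c = 0 (c = (1/4)*0 = 0)
N = -10 (N = -2*5 = -10)
O(j) = 1/(5*sqrt(j))
Y(u) = 2*u*(-1 + u) (Y(u) = (2*u)*(-1 + u) = 2*u*(-1 + u))
Y(O((-4 - 2)/(N + c)))**2 = (2*(1/(5*sqrt((-4 - 2)/(-10 + 0))))*(-1 + 1/(5*sqrt((-4 - 2)/(-10 + 0)))))**2 = (2*(1/(5*sqrt(-6/(-10))))*(-1 + 1/(5*sqrt(-6/(-10)))))**2 = (2*(1/(5*sqrt(-6*(-1/10))))*(-1 + 1/(5*sqrt(-6*(-1/10)))))**2 = (2*(1/(5*sqrt(3/5)))*(-1 + 1/(5*sqrt(3/5))))**2 = (2*((sqrt(15)/3)/5)*(-1 + (sqrt(15)/3)/5))**2 = (2*(sqrt(15)/15)*(-1 + sqrt(15)/15))**2 = (2*sqrt(15)*(-1 + sqrt(15)/15)/15)**2 = 4*(-1 + sqrt(15)/15)**2/15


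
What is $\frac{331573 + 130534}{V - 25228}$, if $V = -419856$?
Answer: $- \frac{462107}{445084} \approx -1.0382$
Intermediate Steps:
$\frac{331573 + 130534}{V - 25228} = \frac{331573 + 130534}{-419856 - 25228} = \frac{462107}{-445084} = 462107 \left(- \frac{1}{445084}\right) = - \frac{462107}{445084}$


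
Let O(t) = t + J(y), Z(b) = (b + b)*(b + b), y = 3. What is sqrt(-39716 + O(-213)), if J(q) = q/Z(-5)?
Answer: I*sqrt(3992897)/10 ≈ 199.82*I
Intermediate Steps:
Z(b) = 4*b**2 (Z(b) = (2*b)*(2*b) = 4*b**2)
J(q) = q/100 (J(q) = q/((4*(-5)**2)) = q/((4*25)) = q/100)
O(t) = 3/100 + t (O(t) = t + (1/100)*3 = t + 3/100 = 3/100 + t)
sqrt(-39716 + O(-213)) = sqrt(-39716 + (3/100 - 213)) = sqrt(-39716 - 21297/100) = sqrt(-3992897/100) = I*sqrt(3992897)/10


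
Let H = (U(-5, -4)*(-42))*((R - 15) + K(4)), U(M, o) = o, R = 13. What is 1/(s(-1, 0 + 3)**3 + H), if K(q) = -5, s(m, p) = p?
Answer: -1/1149 ≈ -0.00087032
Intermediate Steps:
H = -1176 (H = (-4*(-42))*((13 - 15) - 5) = 168*(-2 - 5) = 168*(-7) = -1176)
1/(s(-1, 0 + 3)**3 + H) = 1/((0 + 3)**3 - 1176) = 1/(3**3 - 1176) = 1/(27 - 1176) = 1/(-1149) = -1/1149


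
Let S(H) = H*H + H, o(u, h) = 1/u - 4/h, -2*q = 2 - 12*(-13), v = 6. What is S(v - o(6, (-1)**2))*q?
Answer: -302965/36 ≈ -8415.7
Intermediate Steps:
q = -79 (q = -(2 - 12*(-13))/2 = -(2 + 156)/2 = -1/2*158 = -79)
o(u, h) = 1/u - 4/h
S(H) = H + H**2 (S(H) = H**2 + H = H + H**2)
S(v - o(6, (-1)**2))*q = ((6 - (1/6 - 4/((-1)**2)))*(1 + (6 - (1/6 - 4/((-1)**2)))))*(-79) = ((6 - (1/6 - 4/1))*(1 + (6 - (1/6 - 4/1))))*(-79) = ((6 - (1/6 - 4*1))*(1 + (6 - (1/6 - 4*1))))*(-79) = ((6 - (1/6 - 4))*(1 + (6 - (1/6 - 4))))*(-79) = ((6 - 1*(-23/6))*(1 + (6 - 1*(-23/6))))*(-79) = ((6 + 23/6)*(1 + (6 + 23/6)))*(-79) = (59*(1 + 59/6)/6)*(-79) = ((59/6)*(65/6))*(-79) = (3835/36)*(-79) = -302965/36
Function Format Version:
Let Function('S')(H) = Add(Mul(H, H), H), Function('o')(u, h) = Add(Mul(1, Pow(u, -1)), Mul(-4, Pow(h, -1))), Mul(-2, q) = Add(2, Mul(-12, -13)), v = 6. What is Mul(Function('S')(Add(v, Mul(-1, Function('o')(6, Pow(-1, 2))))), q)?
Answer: Rational(-302965, 36) ≈ -8415.7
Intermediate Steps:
q = -79 (q = Mul(Rational(-1, 2), Add(2, Mul(-12, -13))) = Mul(Rational(-1, 2), Add(2, 156)) = Mul(Rational(-1, 2), 158) = -79)
Function('o')(u, h) = Add(Pow(u, -1), Mul(-4, Pow(h, -1)))
Function('S')(H) = Add(H, Pow(H, 2)) (Function('S')(H) = Add(Pow(H, 2), H) = Add(H, Pow(H, 2)))
Mul(Function('S')(Add(v, Mul(-1, Function('o')(6, Pow(-1, 2))))), q) = Mul(Mul(Add(6, Mul(-1, Add(Pow(6, -1), Mul(-4, Pow(Pow(-1, 2), -1))))), Add(1, Add(6, Mul(-1, Add(Pow(6, -1), Mul(-4, Pow(Pow(-1, 2), -1))))))), -79) = Mul(Mul(Add(6, Mul(-1, Add(Rational(1, 6), Mul(-4, Pow(1, -1))))), Add(1, Add(6, Mul(-1, Add(Rational(1, 6), Mul(-4, Pow(1, -1))))))), -79) = Mul(Mul(Add(6, Mul(-1, Add(Rational(1, 6), Mul(-4, 1)))), Add(1, Add(6, Mul(-1, Add(Rational(1, 6), Mul(-4, 1)))))), -79) = Mul(Mul(Add(6, Mul(-1, Add(Rational(1, 6), -4))), Add(1, Add(6, Mul(-1, Add(Rational(1, 6), -4))))), -79) = Mul(Mul(Add(6, Mul(-1, Rational(-23, 6))), Add(1, Add(6, Mul(-1, Rational(-23, 6))))), -79) = Mul(Mul(Add(6, Rational(23, 6)), Add(1, Add(6, Rational(23, 6)))), -79) = Mul(Mul(Rational(59, 6), Add(1, Rational(59, 6))), -79) = Mul(Mul(Rational(59, 6), Rational(65, 6)), -79) = Mul(Rational(3835, 36), -79) = Rational(-302965, 36)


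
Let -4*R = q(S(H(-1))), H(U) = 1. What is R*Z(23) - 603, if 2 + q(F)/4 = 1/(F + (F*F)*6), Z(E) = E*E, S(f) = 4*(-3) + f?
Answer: 324796/715 ≈ 454.26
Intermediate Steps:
S(f) = -12 + f
Z(E) = E²
q(F) = -8 + 4/(F + 6*F²) (q(F) = -8 + 4/(F + (F*F)*6) = -8 + 4/(F + F²*6) = -8 + 4/(F + 6*F²))
R = 1429/715 (R = -(1 - 12*(-12 + 1)² - 2*(-12 + 1))/((-12 + 1)*(1 + 6*(-12 + 1))) = -(1 - 12*(-11)² - 2*(-11))/((-11)*(1 + 6*(-11))) = -(-1)*(1 - 12*121 + 22)/(11*(1 - 66)) = -(-1)*(1 - 1452 + 22)/(11*(-65)) = -(-1)*(-1)*(-1429)/(11*65) = -¼*(-5716/715) = 1429/715 ≈ 1.9986)
R*Z(23) - 603 = (1429/715)*23² - 603 = (1429/715)*529 - 603 = 755941/715 - 603 = 324796/715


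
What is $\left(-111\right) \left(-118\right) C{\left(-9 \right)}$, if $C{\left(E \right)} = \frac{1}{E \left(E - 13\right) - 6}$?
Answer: $\frac{2183}{32} \approx 68.219$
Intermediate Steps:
$C{\left(E \right)} = \frac{1}{-6 + E \left(-13 + E\right)}$ ($C{\left(E \right)} = \frac{1}{E \left(-13 + E\right) - 6} = \frac{1}{-6 + E \left(-13 + E\right)}$)
$\left(-111\right) \left(-118\right) C{\left(-9 \right)} = \frac{\left(-111\right) \left(-118\right)}{-6 + \left(-9\right)^{2} - -117} = \frac{13098}{-6 + 81 + 117} = \frac{13098}{192} = 13098 \cdot \frac{1}{192} = \frac{2183}{32}$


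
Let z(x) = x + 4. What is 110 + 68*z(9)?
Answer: 994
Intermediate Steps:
z(x) = 4 + x
110 + 68*z(9) = 110 + 68*(4 + 9) = 110 + 68*13 = 110 + 884 = 994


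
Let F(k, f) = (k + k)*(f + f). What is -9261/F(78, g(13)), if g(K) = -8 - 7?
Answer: 1029/520 ≈ 1.9788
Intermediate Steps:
g(K) = -15
F(k, f) = 4*f*k (F(k, f) = (2*k)*(2*f) = 4*f*k)
-9261/F(78, g(13)) = -9261/(4*(-15)*78) = -9261/(-4680) = -9261*(-1/4680) = 1029/520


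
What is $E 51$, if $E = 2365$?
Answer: $120615$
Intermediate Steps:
$E 51 = 2365 \cdot 51 = 120615$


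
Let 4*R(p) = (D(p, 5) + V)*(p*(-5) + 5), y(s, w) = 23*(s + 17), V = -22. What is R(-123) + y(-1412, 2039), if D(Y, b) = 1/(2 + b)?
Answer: -248310/7 ≈ -35473.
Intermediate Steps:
y(s, w) = 391 + 23*s (y(s, w) = 23*(17 + s) = 391 + 23*s)
R(p) = -765/28 + 765*p/28 (R(p) = ((1/(2 + 5) - 22)*(p*(-5) + 5))/4 = ((1/7 - 22)*(-5*p + 5))/4 = ((⅐ - 22)*(5 - 5*p))/4 = (-153*(5 - 5*p)/7)/4 = (-765/7 + 765*p/7)/4 = -765/28 + 765*p/28)
R(-123) + y(-1412, 2039) = (-765/28 + (765/28)*(-123)) + (391 + 23*(-1412)) = (-765/28 - 94095/28) + (391 - 32476) = -23715/7 - 32085 = -248310/7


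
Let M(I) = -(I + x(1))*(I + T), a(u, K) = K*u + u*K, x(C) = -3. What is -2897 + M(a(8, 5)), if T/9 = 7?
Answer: -13908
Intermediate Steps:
T = 63 (T = 9*7 = 63)
a(u, K) = 2*K*u (a(u, K) = K*u + K*u = 2*K*u)
M(I) = -(-3 + I)*(63 + I) (M(I) = -(I - 3)*(I + 63) = -(-3 + I)*(63 + I))
-2897 + M(a(8, 5)) = -2897 + (189 - (2*5*8)² - 120*5*8) = -2897 + (189 - 1*80² - 60*80) = -2897 + (189 - 1*6400 - 4800) = -2897 + (189 - 6400 - 4800) = -2897 - 11011 = -13908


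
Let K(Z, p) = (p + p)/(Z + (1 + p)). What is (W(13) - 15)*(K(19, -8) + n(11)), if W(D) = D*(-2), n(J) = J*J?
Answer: -14719/3 ≈ -4906.3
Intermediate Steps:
K(Z, p) = 2*p/(1 + Z + p) (K(Z, p) = (2*p)/(1 + Z + p) = 2*p/(1 + Z + p))
n(J) = J²
W(D) = -2*D
(W(13) - 15)*(K(19, -8) + n(11)) = (-2*13 - 15)*(2*(-8)/(1 + 19 - 8) + 11²) = (-26 - 15)*(2*(-8)/12 + 121) = -41*(2*(-8)*(1/12) + 121) = -41*(-4/3 + 121) = -41*359/3 = -14719/3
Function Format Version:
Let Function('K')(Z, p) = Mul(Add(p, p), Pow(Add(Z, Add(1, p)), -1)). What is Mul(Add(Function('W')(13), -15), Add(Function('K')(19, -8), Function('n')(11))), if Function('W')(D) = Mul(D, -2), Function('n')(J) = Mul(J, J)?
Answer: Rational(-14719, 3) ≈ -4906.3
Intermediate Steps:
Function('K')(Z, p) = Mul(2, p, Pow(Add(1, Z, p), -1)) (Function('K')(Z, p) = Mul(Mul(2, p), Pow(Add(1, Z, p), -1)) = Mul(2, p, Pow(Add(1, Z, p), -1)))
Function('n')(J) = Pow(J, 2)
Function('W')(D) = Mul(-2, D)
Mul(Add(Function('W')(13), -15), Add(Function('K')(19, -8), Function('n')(11))) = Mul(Add(Mul(-2, 13), -15), Add(Mul(2, -8, Pow(Add(1, 19, -8), -1)), Pow(11, 2))) = Mul(Add(-26, -15), Add(Mul(2, -8, Pow(12, -1)), 121)) = Mul(-41, Add(Mul(2, -8, Rational(1, 12)), 121)) = Mul(-41, Add(Rational(-4, 3), 121)) = Mul(-41, Rational(359, 3)) = Rational(-14719, 3)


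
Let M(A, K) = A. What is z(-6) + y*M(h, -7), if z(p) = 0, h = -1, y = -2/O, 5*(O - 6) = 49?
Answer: 10/79 ≈ 0.12658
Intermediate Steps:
O = 79/5 (O = 6 + (1/5)*49 = 6 + 49/5 = 79/5 ≈ 15.800)
y = -10/79 (y = -2/79/5 = -2*5/79 = -10/79 ≈ -0.12658)
z(-6) + y*M(h, -7) = 0 - 10/79*(-1) = 0 + 10/79 = 10/79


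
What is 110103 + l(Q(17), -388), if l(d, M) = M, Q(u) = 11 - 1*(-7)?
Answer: 109715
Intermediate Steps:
Q(u) = 18 (Q(u) = 11 + 7 = 18)
110103 + l(Q(17), -388) = 110103 - 388 = 109715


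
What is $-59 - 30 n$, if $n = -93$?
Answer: $2731$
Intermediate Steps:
$-59 - 30 n = -59 - -2790 = -59 + 2790 = 2731$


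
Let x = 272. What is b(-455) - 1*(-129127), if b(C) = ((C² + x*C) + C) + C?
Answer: 211482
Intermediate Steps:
b(C) = C² + 274*C (b(C) = ((C² + 272*C) + C) + C = (C² + 273*C) + C = C² + 274*C)
b(-455) - 1*(-129127) = -455*(274 - 455) - 1*(-129127) = -455*(-181) + 129127 = 82355 + 129127 = 211482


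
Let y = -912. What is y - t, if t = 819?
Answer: -1731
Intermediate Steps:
y - t = -912 - 1*819 = -912 - 819 = -1731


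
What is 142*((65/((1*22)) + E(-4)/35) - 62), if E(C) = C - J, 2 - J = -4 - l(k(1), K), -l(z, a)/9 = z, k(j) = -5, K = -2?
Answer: -662785/77 ≈ -8607.6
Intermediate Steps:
l(z, a) = -9*z
J = 51 (J = 2 - (-4 - (-9)*(-5)) = 2 - (-4 - 1*45) = 2 - (-4 - 45) = 2 - 1*(-49) = 2 + 49 = 51)
E(C) = -51 + C (E(C) = C - 1*51 = C - 51 = -51 + C)
142*((65/((1*22)) + E(-4)/35) - 62) = 142*((65/((1*22)) + (-51 - 4)/35) - 62) = 142*((65/22 - 55*1/35) - 62) = 142*((65*(1/22) - 11/7) - 62) = 142*((65/22 - 11/7) - 62) = 142*(213/154 - 62) = 142*(-9335/154) = -662785/77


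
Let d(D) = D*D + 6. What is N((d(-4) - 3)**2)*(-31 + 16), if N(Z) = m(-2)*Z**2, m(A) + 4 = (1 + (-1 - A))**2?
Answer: 0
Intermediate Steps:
m(A) = -4 + A**2 (m(A) = -4 + (1 + (-1 - A))**2 = -4 + (-A)**2 = -4 + A**2)
d(D) = 6 + D**2 (d(D) = D**2 + 6 = 6 + D**2)
N(Z) = 0 (N(Z) = (-4 + (-2)**2)*Z**2 = (-4 + 4)*Z**2 = 0*Z**2 = 0)
N((d(-4) - 3)**2)*(-31 + 16) = 0*(-31 + 16) = 0*(-15) = 0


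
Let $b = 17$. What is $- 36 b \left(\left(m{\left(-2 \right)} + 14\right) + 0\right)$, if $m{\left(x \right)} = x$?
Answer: $-7344$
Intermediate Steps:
$- 36 b \left(\left(m{\left(-2 \right)} + 14\right) + 0\right) = \left(-36\right) 17 \left(\left(-2 + 14\right) + 0\right) = - 612 \left(12 + 0\right) = \left(-612\right) 12 = -7344$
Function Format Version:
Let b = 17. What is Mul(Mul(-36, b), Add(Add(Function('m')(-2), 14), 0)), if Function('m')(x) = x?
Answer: -7344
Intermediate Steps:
Mul(Mul(-36, b), Add(Add(Function('m')(-2), 14), 0)) = Mul(Mul(-36, 17), Add(Add(-2, 14), 0)) = Mul(-612, Add(12, 0)) = Mul(-612, 12) = -7344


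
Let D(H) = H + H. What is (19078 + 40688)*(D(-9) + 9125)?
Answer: 544288962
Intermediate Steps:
D(H) = 2*H
(19078 + 40688)*(D(-9) + 9125) = (19078 + 40688)*(2*(-9) + 9125) = 59766*(-18 + 9125) = 59766*9107 = 544288962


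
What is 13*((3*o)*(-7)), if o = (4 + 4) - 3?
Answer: -1365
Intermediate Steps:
o = 5 (o = 8 - 3 = 5)
13*((3*o)*(-7)) = 13*((3*5)*(-7)) = 13*(15*(-7)) = 13*(-105) = -1365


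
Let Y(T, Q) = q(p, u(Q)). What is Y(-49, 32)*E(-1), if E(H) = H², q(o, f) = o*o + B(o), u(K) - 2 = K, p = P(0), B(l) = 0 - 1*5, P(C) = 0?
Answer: -5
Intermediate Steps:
B(l) = -5 (B(l) = 0 - 5 = -5)
p = 0
u(K) = 2 + K
q(o, f) = -5 + o² (q(o, f) = o*o - 5 = o² - 5 = -5 + o²)
Y(T, Q) = -5 (Y(T, Q) = -5 + 0² = -5 + 0 = -5)
Y(-49, 32)*E(-1) = -5*(-1)² = -5*1 = -5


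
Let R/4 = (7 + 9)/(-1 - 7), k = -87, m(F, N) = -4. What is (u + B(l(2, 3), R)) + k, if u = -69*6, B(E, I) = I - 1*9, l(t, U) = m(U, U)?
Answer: -518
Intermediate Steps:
l(t, U) = -4
R = -8 (R = 4*((7 + 9)/(-1 - 7)) = 4*(16/(-8)) = 4*(16*(-⅛)) = 4*(-2) = -8)
B(E, I) = -9 + I (B(E, I) = I - 9 = -9 + I)
u = -414
(u + B(l(2, 3), R)) + k = (-414 + (-9 - 8)) - 87 = (-414 - 17) - 87 = -431 - 87 = -518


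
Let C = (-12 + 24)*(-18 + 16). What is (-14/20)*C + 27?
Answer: 219/5 ≈ 43.800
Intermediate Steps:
C = -24 (C = 12*(-2) = -24)
(-14/20)*C + 27 = -14/20*(-24) + 27 = -14*1/20*(-24) + 27 = -7/10*(-24) + 27 = 84/5 + 27 = 219/5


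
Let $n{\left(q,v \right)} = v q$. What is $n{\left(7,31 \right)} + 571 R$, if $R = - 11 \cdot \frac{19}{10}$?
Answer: $- \frac{117169}{10} \approx -11717.0$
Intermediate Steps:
$R = - \frac{209}{10}$ ($R = - 11 \cdot 19 \cdot \frac{1}{10} = \left(-11\right) \frac{19}{10} = - \frac{209}{10} \approx -20.9$)
$n{\left(q,v \right)} = q v$
$n{\left(7,31 \right)} + 571 R = 7 \cdot 31 + 571 \left(- \frac{209}{10}\right) = 217 - \frac{119339}{10} = - \frac{117169}{10}$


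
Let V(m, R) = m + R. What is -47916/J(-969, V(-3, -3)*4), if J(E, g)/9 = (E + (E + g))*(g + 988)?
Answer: 1331/472842 ≈ 0.0028149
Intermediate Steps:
V(m, R) = R + m
J(E, g) = 9*(988 + g)*(g + 2*E) (J(E, g) = 9*((E + (E + g))*(g + 988)) = 9*((g + 2*E)*(988 + g)) = 9*((988 + g)*(g + 2*E)) = 9*(988 + g)*(g + 2*E))
-47916/J(-969, V(-3, -3)*4) = -47916/(9*((-3 - 3)*4)² + 8892*((-3 - 3)*4) + 17784*(-969) + 18*(-969)*((-3 - 3)*4)) = -47916/(9*(-6*4)² + 8892*(-6*4) - 17232696 + 18*(-969)*(-6*4)) = -47916/(9*(-24)² + 8892*(-24) - 17232696 + 18*(-969)*(-24)) = -47916/(9*576 - 213408 - 17232696 + 418608) = -47916/(5184 - 213408 - 17232696 + 418608) = -47916/(-17022312) = -47916*(-1/17022312) = 1331/472842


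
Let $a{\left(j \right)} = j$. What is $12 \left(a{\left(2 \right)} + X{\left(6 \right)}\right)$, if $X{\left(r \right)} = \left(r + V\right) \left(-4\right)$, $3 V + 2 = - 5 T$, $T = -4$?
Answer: $-552$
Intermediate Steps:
$V = 6$ ($V = - \frac{2}{3} + \frac{\left(-5\right) \left(-4\right)}{3} = - \frac{2}{3} + \frac{1}{3} \cdot 20 = - \frac{2}{3} + \frac{20}{3} = 6$)
$X{\left(r \right)} = -24 - 4 r$ ($X{\left(r \right)} = \left(r + 6\right) \left(-4\right) = \left(6 + r\right) \left(-4\right) = -24 - 4 r$)
$12 \left(a{\left(2 \right)} + X{\left(6 \right)}\right) = 12 \left(2 - 48\right) = 12 \left(-46\right) = -552$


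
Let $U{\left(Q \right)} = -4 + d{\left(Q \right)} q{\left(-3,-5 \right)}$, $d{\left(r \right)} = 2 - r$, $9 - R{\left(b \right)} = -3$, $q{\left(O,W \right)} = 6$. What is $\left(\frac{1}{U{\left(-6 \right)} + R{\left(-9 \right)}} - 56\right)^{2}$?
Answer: $\frac{9828225}{3136} \approx 3134.0$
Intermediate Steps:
$R{\left(b \right)} = 12$ ($R{\left(b \right)} = 9 - -3 = 9 + 3 = 12$)
$U{\left(Q \right)} = 8 - 6 Q$ ($U{\left(Q \right)} = -4 + \left(2 - Q\right) 6 = -4 - \left(-12 + 6 Q\right) = 8 - 6 Q$)
$\left(\frac{1}{U{\left(-6 \right)} + R{\left(-9 \right)}} - 56\right)^{2} = \left(\frac{1}{\left(8 - -36\right) + 12} - 56\right)^{2} = \left(\frac{1}{\left(8 + 36\right) + 12} - 56\right)^{2} = \left(\frac{1}{44 + 12} - 56\right)^{2} = \left(\frac{1}{56} - 56\right)^{2} = \left(- \frac{3135}{56}\right)^{2} = \frac{9828225}{3136}$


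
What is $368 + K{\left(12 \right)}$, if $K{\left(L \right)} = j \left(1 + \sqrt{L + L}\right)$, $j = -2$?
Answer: $366 - 4 \sqrt{6} \approx 356.2$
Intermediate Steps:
$K{\left(L \right)} = -2 - 2 \sqrt{2} \sqrt{L}$ ($K{\left(L \right)} = - 2 \left(1 + \sqrt{L + L}\right) = - 2 \left(1 + \sqrt{2 L}\right) = - 2 \left(1 + \sqrt{2} \sqrt{L}\right) = -2 - 2 \sqrt{2} \sqrt{L}$)
$368 + K{\left(12 \right)} = 368 - \left(2 + 2 \sqrt{2} \sqrt{12}\right) = 368 - \left(2 + 2 \sqrt{2} \cdot 2 \sqrt{3}\right) = 368 - \left(2 + 4 \sqrt{6}\right) = 366 - 4 \sqrt{6}$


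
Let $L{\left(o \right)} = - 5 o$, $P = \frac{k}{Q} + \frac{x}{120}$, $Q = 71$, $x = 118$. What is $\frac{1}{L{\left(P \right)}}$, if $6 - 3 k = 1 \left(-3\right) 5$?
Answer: $- \frac{852}{4609} \approx -0.18486$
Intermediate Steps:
$k = 7$ ($k = 2 - \frac{1 \left(-3\right) 5}{3} = 2 - \frac{\left(-3\right) 5}{3} = 2 - -5 = 2 + 5 = 7$)
$P = \frac{4609}{4260}$ ($P = \frac{7}{71} + \frac{118}{120} = 7 \cdot \frac{1}{71} + 118 \cdot \frac{1}{120} = \frac{7}{71} + \frac{59}{60} = \frac{4609}{4260} \approx 1.0819$)
$\frac{1}{L{\left(P \right)}} = \frac{1}{\left(-5\right) \frac{4609}{4260}} = \frac{1}{- \frac{4609}{852}} = - \frac{852}{4609}$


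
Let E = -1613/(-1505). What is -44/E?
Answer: -66220/1613 ≈ -41.054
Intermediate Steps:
E = 1613/1505 (E = -1613*(-1/1505) = 1613/1505 ≈ 1.0718)
-44/E = -44/(1613/1505) = (1505/1613)*(-44) = -66220/1613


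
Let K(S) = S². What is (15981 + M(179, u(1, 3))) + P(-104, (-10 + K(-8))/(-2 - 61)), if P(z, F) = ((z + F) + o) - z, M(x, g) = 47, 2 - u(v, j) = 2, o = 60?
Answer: 112610/7 ≈ 16087.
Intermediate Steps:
u(v, j) = 0 (u(v, j) = 2 - 1*2 = 2 - 2 = 0)
P(z, F) = 60 + F (P(z, F) = ((z + F) + 60) - z = ((F + z) + 60) - z = (60 + F + z) - z = 60 + F)
(15981 + M(179, u(1, 3))) + P(-104, (-10 + K(-8))/(-2 - 61)) = (15981 + 47) + (60 + (-10 + (-8)²)/(-2 - 61)) = 16028 + (60 + (-10 + 64)/(-63)) = 16028 + (60 + 54*(-1/63)) = 16028 + (60 - 6/7) = 16028 + 414/7 = 112610/7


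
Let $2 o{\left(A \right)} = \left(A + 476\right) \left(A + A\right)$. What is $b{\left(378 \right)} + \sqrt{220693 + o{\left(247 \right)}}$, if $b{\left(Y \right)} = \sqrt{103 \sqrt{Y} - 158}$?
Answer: $\sqrt{399274} + \sqrt{-158 + 309 \sqrt{42}} \approx 674.83$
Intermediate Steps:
$o{\left(A \right)} = A \left(476 + A\right)$ ($o{\left(A \right)} = \frac{\left(A + 476\right) \left(A + A\right)}{2} = \frac{\left(476 + A\right) 2 A}{2} = \frac{2 A \left(476 + A\right)}{2} = A \left(476 + A\right)$)
$b{\left(Y \right)} = \sqrt{-158 + 103 \sqrt{Y}}$
$b{\left(378 \right)} + \sqrt{220693 + o{\left(247 \right)}} = \sqrt{-158 + 103 \sqrt{378}} + \sqrt{220693 + 247 \left(476 + 247\right)} = \sqrt{-158 + 103 \cdot 3 \sqrt{42}} + \sqrt{220693 + 247 \cdot 723} = \sqrt{-158 + 309 \sqrt{42}} + \sqrt{220693 + 178581} = \sqrt{-158 + 309 \sqrt{42}} + \sqrt{399274} = \sqrt{399274} + \sqrt{-158 + 309 \sqrt{42}}$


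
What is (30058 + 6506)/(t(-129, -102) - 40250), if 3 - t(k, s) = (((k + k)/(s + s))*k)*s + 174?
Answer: -66/103 ≈ -0.64078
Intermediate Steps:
t(k, s) = -171 - k² (t(k, s) = 3 - ((((k + k)/(s + s))*k)*s + 174) = 3 - ((((2*k)/((2*s)))*k)*s + 174) = 3 - ((((2*k)*(1/(2*s)))*k)*s + 174) = 3 - (((k/s)*k)*s + 174) = 3 - ((k²/s)*s + 174) = 3 - (k² + 174) = 3 - (174 + k²) = 3 + (-174 - k²) = -171 - k²)
(30058 + 6506)/(t(-129, -102) - 40250) = (30058 + 6506)/((-171 - 1*(-129)²) - 40250) = 36564/((-171 - 1*16641) - 40250) = 36564/((-171 - 16641) - 40250) = 36564/(-16812 - 40250) = 36564/(-57062) = 36564*(-1/57062) = -66/103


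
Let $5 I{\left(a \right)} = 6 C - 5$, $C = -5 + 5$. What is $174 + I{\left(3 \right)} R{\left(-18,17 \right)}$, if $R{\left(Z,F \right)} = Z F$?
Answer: $480$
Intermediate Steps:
$C = 0$
$R{\left(Z,F \right)} = F Z$
$I{\left(a \right)} = -1$ ($I{\left(a \right)} = \frac{6 \cdot 0 - 5}{5} = \frac{0 - 5}{5} = \frac{1}{5} \left(-5\right) = -1$)
$174 + I{\left(3 \right)} R{\left(-18,17 \right)} = 174 - 17 \left(-18\right) = 174 - -306 = 174 + 306 = 480$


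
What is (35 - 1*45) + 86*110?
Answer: 9450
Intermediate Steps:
(35 - 1*45) + 86*110 = (35 - 45) + 9460 = -10 + 9460 = 9450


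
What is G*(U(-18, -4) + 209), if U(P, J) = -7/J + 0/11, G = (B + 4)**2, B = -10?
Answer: 7587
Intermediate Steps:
G = 36 (G = (-10 + 4)**2 = (-6)**2 = 36)
U(P, J) = -7/J (U(P, J) = -7/J + 0*(1/11) = -7/J + 0 = -7/J)
G*(U(-18, -4) + 209) = 36*(-7/(-4) + 209) = 36*(-7*(-1/4) + 209) = 36*(7/4 + 209) = 36*(843/4) = 7587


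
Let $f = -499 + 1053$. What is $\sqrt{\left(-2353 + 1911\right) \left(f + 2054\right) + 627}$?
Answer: $i \sqrt{1152109} \approx 1073.4 i$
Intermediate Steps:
$f = 554$
$\sqrt{\left(-2353 + 1911\right) \left(f + 2054\right) + 627} = \sqrt{\left(-2353 + 1911\right) \left(554 + 2054\right) + 627} = \sqrt{\left(-442\right) 2608 + 627} = \sqrt{-1152736 + 627} = \sqrt{-1152109} = i \sqrt{1152109}$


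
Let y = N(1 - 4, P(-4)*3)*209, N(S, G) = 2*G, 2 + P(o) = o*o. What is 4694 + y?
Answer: 22250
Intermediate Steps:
P(o) = -2 + o² (P(o) = -2 + o*o = -2 + o²)
y = 17556 (y = (2*((-2 + (-4)²)*3))*209 = (2*((-2 + 16)*3))*209 = (2*(14*3))*209 = (2*42)*209 = 84*209 = 17556)
4694 + y = 4694 + 17556 = 22250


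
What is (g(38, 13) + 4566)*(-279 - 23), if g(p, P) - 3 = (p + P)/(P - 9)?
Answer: -2767377/2 ≈ -1.3837e+6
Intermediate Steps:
g(p, P) = 3 + (P + p)/(-9 + P) (g(p, P) = 3 + (p + P)/(P - 9) = 3 + (P + p)/(-9 + P))
(g(38, 13) + 4566)*(-279 - 23) = ((-27 + 38 + 4*13)/(-9 + 13) + 4566)*(-279 - 23) = ((-27 + 38 + 52)/4 + 4566)*(-302) = ((1/4)*63 + 4566)*(-302) = (63/4 + 4566)*(-302) = (18327/4)*(-302) = -2767377/2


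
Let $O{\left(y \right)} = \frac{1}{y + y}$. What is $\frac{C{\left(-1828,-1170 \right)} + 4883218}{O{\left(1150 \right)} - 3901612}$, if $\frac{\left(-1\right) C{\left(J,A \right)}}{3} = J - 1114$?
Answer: $- \frac{11251701200}{8973707599} \approx -1.2539$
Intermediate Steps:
$O{\left(y \right)} = \frac{1}{2 y}$
$C{\left(J,A \right)} = 3342 - 3 J$ ($C{\left(J,A \right)} = - 3 \left(J - 1114\right) = - 3 \left(-1114 + J\right) = 3342 - 3 J$)
$\frac{C{\left(-1828,-1170 \right)} + 4883218}{O{\left(1150 \right)} - 3901612} = \frac{\left(3342 - -5484\right) + 4883218}{\frac{1}{2 \cdot 1150} - 3901612} = \frac{\left(3342 + 5484\right) + 4883218}{\frac{1}{2} \cdot \frac{1}{1150} - 3901612} = \frac{8826 + 4883218}{\frac{1}{2300} - 3901612} = \frac{4892044}{- \frac{8973707599}{2300}} = 4892044 \left(- \frac{2300}{8973707599}\right) = - \frac{11251701200}{8973707599}$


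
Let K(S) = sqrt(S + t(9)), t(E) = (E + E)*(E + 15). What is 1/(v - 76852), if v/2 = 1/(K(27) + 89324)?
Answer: -51098744392153/3927040702881621015 + sqrt(51)/7854081405763242030 ≈ -1.3012e-5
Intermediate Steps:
t(E) = 2*E*(15 + E) (t(E) = (2*E)*(15 + E) = 2*E*(15 + E))
K(S) = sqrt(432 + S) (K(S) = sqrt(S + 2*9*(15 + 9)) = sqrt(S + 2*9*24) = sqrt(S + 432) = sqrt(432 + S))
v = 2/(89324 + 3*sqrt(51)) (v = 2/(sqrt(432 + 27) + 89324) = 2/(sqrt(459) + 89324) = 2/(3*sqrt(51) + 89324) = 2/(89324 + 3*sqrt(51)) ≈ 2.2385e-5)
1/(v - 76852) = 1/((178648/7978776517 - 6*sqrt(51)/7978776517) - 76852) = 1/(-613184932705836/7978776517 - 6*sqrt(51)/7978776517)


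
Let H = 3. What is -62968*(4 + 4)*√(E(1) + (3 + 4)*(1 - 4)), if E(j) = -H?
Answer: -1007488*I*√6 ≈ -2.4678e+6*I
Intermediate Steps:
E(j) = -3 (E(j) = -1*3 = -3)
-62968*(4 + 4)*√(E(1) + (3 + 4)*(1 - 4)) = -62968*(4 + 4)*√(-3 + (3 + 4)*(1 - 4)) = -503744*√(-3 + 7*(-3)) = -503744*√(-3 - 21) = -503744*√(-24) = -503744*2*I*√6 = -1007488*I*√6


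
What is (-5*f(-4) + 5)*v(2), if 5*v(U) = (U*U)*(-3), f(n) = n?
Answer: -60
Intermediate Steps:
v(U) = -3*U²/5 (v(U) = ((U*U)*(-3))/5 = (U²*(-3))/5 = (-3*U²)/5 = -3*U²/5)
(-5*f(-4) + 5)*v(2) = (-5*(-4) + 5)*(-⅗*2²) = (20 + 5)*(-⅗*4) = 25*(-12/5) = -60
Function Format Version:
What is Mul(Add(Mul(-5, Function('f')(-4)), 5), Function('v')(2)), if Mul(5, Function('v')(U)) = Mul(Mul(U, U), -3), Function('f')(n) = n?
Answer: -60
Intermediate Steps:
Function('v')(U) = Mul(Rational(-3, 5), Pow(U, 2)) (Function('v')(U) = Mul(Rational(1, 5), Mul(Mul(U, U), -3)) = Mul(Rational(1, 5), Mul(Pow(U, 2), -3)) = Mul(Rational(1, 5), Mul(-3, Pow(U, 2))) = Mul(Rational(-3, 5), Pow(U, 2)))
Mul(Add(Mul(-5, Function('f')(-4)), 5), Function('v')(2)) = Mul(Add(Mul(-5, -4), 5), Mul(Rational(-3, 5), Pow(2, 2))) = Mul(Add(20, 5), Mul(Rational(-3, 5), 4)) = Mul(25, Rational(-12, 5)) = -60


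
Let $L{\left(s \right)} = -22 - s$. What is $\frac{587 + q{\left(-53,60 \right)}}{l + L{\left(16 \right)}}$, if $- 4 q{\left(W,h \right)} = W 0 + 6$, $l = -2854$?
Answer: $- \frac{1171}{5784} \approx -0.20246$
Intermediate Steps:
$q{\left(W,h \right)} = - \frac{3}{2}$ ($q{\left(W,h \right)} = - \frac{W 0 + 6}{4} = - \frac{0 + 6}{4} = \left(- \frac{1}{4}\right) 6 = - \frac{3}{2}$)
$\frac{587 + q{\left(-53,60 \right)}}{l + L{\left(16 \right)}} = \frac{587 - \frac{3}{2}}{-2854 - 38} = \frac{1171}{2 \left(-2854 - 38\right)} = \frac{1171}{2 \left(-2892\right)} = \frac{1171}{2} \left(- \frac{1}{2892}\right) = - \frac{1171}{5784}$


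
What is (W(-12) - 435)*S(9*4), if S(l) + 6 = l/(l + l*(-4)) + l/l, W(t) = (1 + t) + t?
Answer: 7328/3 ≈ 2442.7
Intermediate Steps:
W(t) = 1 + 2*t
S(l) = -16/3 (S(l) = -6 + (l/(l + l*(-4)) + l/l) = -6 + (l/(l - 4*l) + 1) = -6 + (l/((-3*l)) + 1) = -6 + (l*(-1/(3*l)) + 1) = -6 + (-⅓ + 1) = -6 + ⅔ = -16/3)
(W(-12) - 435)*S(9*4) = ((1 + 2*(-12)) - 435)*(-16/3) = ((1 - 24) - 435)*(-16/3) = (-23 - 435)*(-16/3) = -458*(-16/3) = 7328/3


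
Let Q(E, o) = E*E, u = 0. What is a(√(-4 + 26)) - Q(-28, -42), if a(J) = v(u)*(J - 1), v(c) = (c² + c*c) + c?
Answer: -784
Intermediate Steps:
Q(E, o) = E²
v(c) = c + 2*c² (v(c) = (c² + c²) + c = 2*c² + c = c + 2*c²)
a(J) = 0 (a(J) = (0*(1 + 2*0))*(J - 1) = (0*(1 + 0))*(-1 + J) = (0*1)*(-1 + J) = 0*(-1 + J) = 0)
a(√(-4 + 26)) - Q(-28, -42) = 0 - 1*(-28)² = 0 - 1*784 = 0 - 784 = -784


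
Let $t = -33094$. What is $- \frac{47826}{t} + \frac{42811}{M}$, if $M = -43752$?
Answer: $\frac{337847959}{723964344} \approx 0.46666$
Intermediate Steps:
$- \frac{47826}{t} + \frac{42811}{M} = - \frac{47826}{-33094} + \frac{42811}{-43752} = \left(-47826\right) \left(- \frac{1}{33094}\right) + 42811 \left(- \frac{1}{43752}\right) = \frac{23913}{16547} - \frac{42811}{43752} = \frac{337847959}{723964344}$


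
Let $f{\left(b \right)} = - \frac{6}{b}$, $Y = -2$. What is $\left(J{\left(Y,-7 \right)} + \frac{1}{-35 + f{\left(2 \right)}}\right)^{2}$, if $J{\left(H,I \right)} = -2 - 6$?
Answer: $\frac{93025}{1444} \approx 64.422$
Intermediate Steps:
$J{\left(H,I \right)} = -8$ ($J{\left(H,I \right)} = -2 - 6 = -8$)
$\left(J{\left(Y,-7 \right)} + \frac{1}{-35 + f{\left(2 \right)}}\right)^{2} = \left(-8 + \frac{1}{-35 - \frac{6}{2}}\right)^{2} = \left(-8 + \frac{1}{-35 - 3}\right)^{2} = \left(-8 + \frac{1}{-38}\right)^{2} = \left(-8 - \frac{1}{38}\right)^{2} = \left(- \frac{305}{38}\right)^{2} = \frac{93025}{1444}$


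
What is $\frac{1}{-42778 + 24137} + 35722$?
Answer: $\frac{665893801}{18641} \approx 35722.0$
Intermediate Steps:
$\frac{1}{-42778 + 24137} + 35722 = \frac{1}{-18641} + 35722 = - \frac{1}{18641} + 35722 = \frac{665893801}{18641}$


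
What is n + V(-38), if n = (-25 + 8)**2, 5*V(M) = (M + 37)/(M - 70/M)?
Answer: 992734/3435 ≈ 289.01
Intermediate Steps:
V(M) = (37 + M)/(5*(M - 70/M)) (V(M) = ((M + 37)/(M - 70/M))/5 = ((37 + M)/(M - 70/M))/5 = (37 + M)/(5*(M - 70/M)))
n = 289 (n = (-17)**2 = 289)
n + V(-38) = 289 + (1/5)*(-38)*(37 - 38)/(-70 + (-38)**2) = 289 + (1/5)*(-38)*(-1)/(-70 + 1444) = 289 + (1/5)*(-38)*(-1)/1374 = 289 + (1/5)*(-38)*(1/1374)*(-1) = 289 + 19/3435 = 992734/3435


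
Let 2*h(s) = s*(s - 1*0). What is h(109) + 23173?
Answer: 58227/2 ≈ 29114.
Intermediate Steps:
h(s) = s**2/2 (h(s) = (s*(s - 1*0))/2 = (s*(s + 0))/2 = (s*s)/2 = s**2/2)
h(109) + 23173 = (1/2)*109**2 + 23173 = (1/2)*11881 + 23173 = 11881/2 + 23173 = 58227/2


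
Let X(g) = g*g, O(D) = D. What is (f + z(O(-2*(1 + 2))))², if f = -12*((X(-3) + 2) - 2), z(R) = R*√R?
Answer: 11448 + 1296*I*√6 ≈ 11448.0 + 3174.5*I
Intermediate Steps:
X(g) = g²
z(R) = R^(3/2)
f = -108 (f = -12*(((-3)² + 2) - 2) = -12*((9 + 2) - 2) = -12*(11 - 2) = -12*9 = -108)
(f + z(O(-2*(1 + 2))))² = (-108 + (-2*(1 + 2))^(3/2))² = (-108 + (-2*3)^(3/2))² = (-108 + (-6)^(3/2))² = (-108 - 6*I*√6)²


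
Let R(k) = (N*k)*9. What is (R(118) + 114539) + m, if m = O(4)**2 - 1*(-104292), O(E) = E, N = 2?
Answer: 220971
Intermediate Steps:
R(k) = 18*k (R(k) = (2*k)*9 = 18*k)
m = 104308 (m = 4**2 - 1*(-104292) = 16 + 104292 = 104308)
(R(118) + 114539) + m = (18*118 + 114539) + 104308 = (2124 + 114539) + 104308 = 116663 + 104308 = 220971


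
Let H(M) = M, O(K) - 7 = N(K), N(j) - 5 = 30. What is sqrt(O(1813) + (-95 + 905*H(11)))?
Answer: sqrt(9902) ≈ 99.509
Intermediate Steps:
N(j) = 35 (N(j) = 5 + 30 = 35)
O(K) = 42 (O(K) = 7 + 35 = 42)
sqrt(O(1813) + (-95 + 905*H(11))) = sqrt(42 + (-95 + 905*11)) = sqrt(42 + (-95 + 9955)) = sqrt(42 + 9860) = sqrt(9902)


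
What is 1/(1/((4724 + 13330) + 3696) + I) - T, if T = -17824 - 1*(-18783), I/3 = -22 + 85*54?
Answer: -285841437209/298062001 ≈ -959.00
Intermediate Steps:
I = 13704 (I = 3*(-22 + 85*54) = 3*(-22 + 4590) = 3*4568 = 13704)
T = 959 (T = -17824 + 18783 = 959)
1/(1/((4724 + 13330) + 3696) + I) - T = 1/(1/((4724 + 13330) + 3696) + 13704) - 1*959 = 1/(1/(18054 + 3696) + 13704) - 959 = 1/(1/21750 + 13704) - 959 = 1/(298062001/21750) - 959 = 21750/298062001 - 959 = -285841437209/298062001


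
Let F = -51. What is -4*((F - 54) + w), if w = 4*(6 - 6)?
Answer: 420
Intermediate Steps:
w = 0 (w = 4*0 = 0)
-4*((F - 54) + w) = -4*((-51 - 54) + 0) = -4*(-105 + 0) = -4*(-105) = 420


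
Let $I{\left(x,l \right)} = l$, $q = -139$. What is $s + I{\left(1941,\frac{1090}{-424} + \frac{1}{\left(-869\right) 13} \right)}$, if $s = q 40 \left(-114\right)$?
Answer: $\frac{1518017824683}{2394964} \approx 6.3384 \cdot 10^{5}$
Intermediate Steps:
$s = 633840$ ($s = \left(-139\right) 40 \left(-114\right) = \left(-5560\right) \left(-114\right) = 633840$)
$s + I{\left(1941,\frac{1090}{-424} + \frac{1}{\left(-869\right) 13} \right)} = 633840 + \left(\frac{1090}{-424} + \frac{1}{\left(-869\right) 13}\right) = 633840 + \left(1090 \left(- \frac{1}{424}\right) - \frac{1}{11297}\right) = 633840 - \frac{6157077}{2394964} = \frac{1518017824683}{2394964}$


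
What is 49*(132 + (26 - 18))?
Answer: 6860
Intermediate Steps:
49*(132 + (26 - 18)) = 49*(132 + 8) = 49*140 = 6860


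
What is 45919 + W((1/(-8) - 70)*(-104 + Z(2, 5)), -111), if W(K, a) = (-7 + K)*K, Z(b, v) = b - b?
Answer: 53182717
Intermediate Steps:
Z(b, v) = 0
W(K, a) = K*(-7 + K)
45919 + W((1/(-8) - 70)*(-104 + Z(2, 5)), -111) = 45919 + ((1/(-8) - 70)*(-104 + 0))*(-7 + (1/(-8) - 70)*(-104 + 0)) = 45919 + ((-⅛ - 70)*(-104))*(-7 + (-⅛ - 70)*(-104)) = 45919 + (-561/8*(-104))*(-7 - 561/8*(-104)) = 45919 + 7293*(-7 + 7293) = 45919 + 7293*7286 = 45919 + 53136798 = 53182717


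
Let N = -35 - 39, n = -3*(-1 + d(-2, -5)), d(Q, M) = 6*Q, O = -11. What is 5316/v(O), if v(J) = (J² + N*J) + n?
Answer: 2658/487 ≈ 5.4579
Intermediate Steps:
n = 39 (n = -3*(-1 + 6*(-2)) = -3*(-1 - 12) = -3*(-13) = 39)
N = -74
v(J) = 39 + J² - 74*J (v(J) = (J² - 74*J) + 39 = 39 + J² - 74*J)
5316/v(O) = 5316/(39 + (-11)² - 74*(-11)) = 5316/(39 + 121 + 814) = 5316/974 = 5316*(1/974) = 2658/487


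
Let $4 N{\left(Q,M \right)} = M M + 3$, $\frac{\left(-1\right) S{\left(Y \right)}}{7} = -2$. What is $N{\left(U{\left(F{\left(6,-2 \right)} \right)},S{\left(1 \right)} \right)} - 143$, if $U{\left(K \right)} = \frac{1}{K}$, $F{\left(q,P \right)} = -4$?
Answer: $- \frac{373}{4} \approx -93.25$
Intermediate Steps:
$S{\left(Y \right)} = 14$ ($S{\left(Y \right)} = \left(-7\right) \left(-2\right) = 14$)
$N{\left(Q,M \right)} = \frac{3}{4} + \frac{M^{2}}{4}$ ($N{\left(Q,M \right)} = \frac{M M + 3}{4} = \frac{M^{2} + 3}{4} = \frac{3 + M^{2}}{4} = \frac{3}{4} + \frac{M^{2}}{4}$)
$N{\left(U{\left(F{\left(6,-2 \right)} \right)},S{\left(1 \right)} \right)} - 143 = \left(\frac{3}{4} + \frac{14^{2}}{4}\right) - 143 = \left(\frac{3}{4} + \frac{1}{4} \cdot 196\right) - 143 = \left(\frac{3}{4} + 49\right) - 143 = \frac{199}{4} - 143 = - \frac{373}{4}$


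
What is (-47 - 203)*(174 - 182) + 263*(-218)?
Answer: -55334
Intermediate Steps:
(-47 - 203)*(174 - 182) + 263*(-218) = -250*(-8) - 57334 = 2000 - 57334 = -55334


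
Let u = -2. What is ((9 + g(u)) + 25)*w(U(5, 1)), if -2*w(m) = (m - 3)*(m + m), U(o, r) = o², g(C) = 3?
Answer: -20350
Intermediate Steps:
w(m) = -m*(-3 + m) (w(m) = -(m - 3)*(m + m)/2 = -(-3 + m)*2*m/2 = -m*(-3 + m))
((9 + g(u)) + 25)*w(U(5, 1)) = ((9 + 3) + 25)*(5²*(3 - 1*5²)) = (12 + 25)*(25*(3 - 1*25)) = 37*(25*(3 - 25)) = 37*(25*(-22)) = 37*(-550) = -20350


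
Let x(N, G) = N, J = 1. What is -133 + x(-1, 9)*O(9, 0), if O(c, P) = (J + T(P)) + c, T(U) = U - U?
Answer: -143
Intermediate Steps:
T(U) = 0
O(c, P) = 1 + c (O(c, P) = (1 + 0) + c = 1 + c)
-133 + x(-1, 9)*O(9, 0) = -133 - (1 + 9) = -133 - 1*10 = -133 - 10 = -143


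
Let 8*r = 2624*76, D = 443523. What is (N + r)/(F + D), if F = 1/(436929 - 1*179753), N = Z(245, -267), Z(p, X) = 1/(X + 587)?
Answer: 256435365267/4562538841960 ≈ 0.056205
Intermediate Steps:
Z(p, X) = 1/(587 + X)
N = 1/320 (N = 1/(587 - 267) = 1/320 ≈ 0.0031250)
F = 1/257176 (F = 1/(436929 - 179753) = 1/257176 ≈ 3.8884e-6)
r = 24928 (r = (2624*76)/8 = (⅛)*199424 = 24928)
(N + r)/(F + D) = (1/320 + 24928)/(1/257176 + 443523) = 7976961/(320*(114063471049/257176)) = (7976961/320)*(257176/114063471049) = 256435365267/4562538841960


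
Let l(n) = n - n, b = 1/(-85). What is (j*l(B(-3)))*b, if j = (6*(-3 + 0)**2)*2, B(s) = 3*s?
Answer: 0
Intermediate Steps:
b = -1/85 ≈ -0.011765
l(n) = 0
j = 108 (j = (6*(-3)**2)*2 = (6*9)*2 = 54*2 = 108)
(j*l(B(-3)))*b = (108*0)*(-1/85) = 0*(-1/85) = 0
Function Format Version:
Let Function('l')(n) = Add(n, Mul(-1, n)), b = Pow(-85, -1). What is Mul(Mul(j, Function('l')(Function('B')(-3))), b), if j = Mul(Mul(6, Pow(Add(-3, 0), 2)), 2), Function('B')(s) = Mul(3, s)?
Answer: 0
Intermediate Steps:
b = Rational(-1, 85) ≈ -0.011765
Function('l')(n) = 0
j = 108 (j = Mul(Mul(6, Pow(-3, 2)), 2) = Mul(Mul(6, 9), 2) = Mul(54, 2) = 108)
Mul(Mul(j, Function('l')(Function('B')(-3))), b) = Mul(Mul(108, 0), Rational(-1, 85)) = Mul(0, Rational(-1, 85)) = 0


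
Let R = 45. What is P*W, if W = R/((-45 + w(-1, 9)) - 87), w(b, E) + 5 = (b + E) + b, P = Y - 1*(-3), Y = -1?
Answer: -9/13 ≈ -0.69231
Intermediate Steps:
P = 2 (P = -1 - 1*(-3) = -1 + 3 = 2)
w(b, E) = -5 + E + 2*b (w(b, E) = -5 + ((b + E) + b) = -5 + ((E + b) + b) = -5 + (E + 2*b) = -5 + E + 2*b)
W = -9/26 (W = 45/((-45 + (-5 + 9 + 2*(-1))) - 87) = 45/((-45 + (-5 + 9 - 2)) - 87) = 45/((-45 + 2) - 87) = 45/(-43 - 87) = 45/(-130) = 45*(-1/130) = -9/26 ≈ -0.34615)
P*W = 2*(-9/26) = -9/13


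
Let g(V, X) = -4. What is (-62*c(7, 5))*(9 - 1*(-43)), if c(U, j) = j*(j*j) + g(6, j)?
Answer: -390104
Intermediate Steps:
c(U, j) = -4 + j³ (c(U, j) = j*(j*j) - 4 = j*j² - 4 = j³ - 4 = -4 + j³)
(-62*c(7, 5))*(9 - 1*(-43)) = (-62*(-4 + 5³))*(9 - 1*(-43)) = (-62*(-4 + 125))*(9 + 43) = -62*121*52 = -7502*52 = -390104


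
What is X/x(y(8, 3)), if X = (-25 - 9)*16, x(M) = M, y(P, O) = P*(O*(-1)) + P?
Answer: 34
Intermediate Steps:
y(P, O) = P - O*P (y(P, O) = P*(-O) + P = -O*P + P = P - O*P)
X = -544 (X = -34*16 = -544)
X/x(y(8, 3)) = -544*1/(8*(1 - 1*3)) = -544*1/(8*(1 - 3)) = -544/(8*(-2)) = -544/(-16) = -544*(-1/16) = 34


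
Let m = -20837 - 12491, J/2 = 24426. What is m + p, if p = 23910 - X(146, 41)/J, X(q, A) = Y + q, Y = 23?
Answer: -460088305/48852 ≈ -9418.0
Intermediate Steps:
J = 48852 (J = 2*24426 = 48852)
m = -33328
X(q, A) = 23 + q
p = 1168051151/48852 (p = 23910 - (23 + 146)/48852 = 23910 - 169/48852 = 1168051151/48852 ≈ 23910.)
m + p = -33328 + 1168051151/48852 = -460088305/48852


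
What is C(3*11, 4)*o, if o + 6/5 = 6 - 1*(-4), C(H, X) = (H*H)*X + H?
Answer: 193116/5 ≈ 38623.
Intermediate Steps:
C(H, X) = H + X*H² (C(H, X) = H²*X + H = X*H² + H = H + X*H²)
o = 44/5 (o = -6/5 + (6 - 1*(-4)) = -6/5 + (6 + 4) = -6/5 + 10 = 44/5 ≈ 8.8000)
C(3*11, 4)*o = ((3*11)*(1 + (3*11)*4))*(44/5) = (33*(1 + 33*4))*(44/5) = (33*(1 + 132))*(44/5) = (33*133)*(44/5) = 4389*(44/5) = 193116/5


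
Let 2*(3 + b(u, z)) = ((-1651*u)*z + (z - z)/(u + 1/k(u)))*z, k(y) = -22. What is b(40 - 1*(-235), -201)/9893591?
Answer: -18343064031/19787182 ≈ -927.02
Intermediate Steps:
b(u, z) = -3 - 1651*u*z²/2 (b(u, z) = -3 + (((-1651*u)*z + (z - z)/(u + 1/(-22)))*z)/2 = -3 + ((-1651*u*z + 0/(u - 1/22))*z)/2 = -3 + ((-1651*u*z + 0/(-1/22 + u))*z)/2 = -3 + ((-1651*u*z + 0)*z)/2 = -3 + ((-1651*u*z)*z)/2 = -3 + (-1651*u*z²)/2 = -3 - 1651*u*z²/2)
b(40 - 1*(-235), -201)/9893591 = (-3 - 1651/2*(40 - 1*(-235))*(-201)²)/9893591 = (-3 - 1651/2*(40 + 235)*40401)*(1/9893591) = (-3 - 1651/2*275*40401)*(1/9893591) = (-3 - 18343064025/2)*(1/9893591) = -18343064031/2*1/9893591 = -18343064031/19787182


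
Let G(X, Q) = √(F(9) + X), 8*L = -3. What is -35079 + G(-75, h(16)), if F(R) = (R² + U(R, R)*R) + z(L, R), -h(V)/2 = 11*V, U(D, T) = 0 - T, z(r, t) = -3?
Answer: -35079 + I*√78 ≈ -35079.0 + 8.8318*I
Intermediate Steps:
L = -3/8 (L = (⅛)*(-3) = -3/8 ≈ -0.37500)
U(D, T) = -T
h(V) = -22*V
F(R) = -3 (F(R) = (R² + (-R)*R) - 3 = (R² - R²) - 3 = 0 - 3 = -3)
G(X, Q) = √(-3 + X)
-35079 + G(-75, h(16)) = -35079 + √(-3 - 75) = -35079 + √(-78) = -35079 + I*√78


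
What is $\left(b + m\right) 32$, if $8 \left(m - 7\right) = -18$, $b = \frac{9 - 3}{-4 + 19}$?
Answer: $\frac{824}{5} \approx 164.8$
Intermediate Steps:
$b = \frac{2}{5}$ ($b = \frac{6}{15} = 6 \cdot \frac{1}{15} = \frac{2}{5} \approx 0.4$)
$m = \frac{19}{4}$ ($m = 7 + \frac{1}{8} \left(-18\right) = 7 - \frac{9}{4} = \frac{19}{4} \approx 4.75$)
$\left(b + m\right) 32 = \left(\frac{2}{5} + \frac{19}{4}\right) 32 = \frac{103}{20} \cdot 32 = \frac{824}{5}$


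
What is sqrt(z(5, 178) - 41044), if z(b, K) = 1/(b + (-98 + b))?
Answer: I*sqrt(79461206)/44 ≈ 202.59*I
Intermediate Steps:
z(b, K) = 1/(-98 + 2*b)
sqrt(z(5, 178) - 41044) = sqrt(1/(2*(-49 + 5)) - 41044) = sqrt((1/2)/(-44) - 41044) = sqrt((1/2)*(-1/44) - 41044) = sqrt(-1/88 - 41044) = sqrt(-3611873/88) = I*sqrt(79461206)/44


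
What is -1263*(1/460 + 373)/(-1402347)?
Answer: 4249153/12648620 ≈ 0.33594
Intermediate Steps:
-1263*(1/460 + 373)/(-1402347) = -1263*(1/460 + 373)*(-1/1402347) = -1263*171581/460*(-1/1402347) = -216706803/460*(-1/1402347) = 4249153/12648620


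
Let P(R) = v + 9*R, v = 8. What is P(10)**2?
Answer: 9604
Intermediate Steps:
P(R) = 8 + 9*R
P(10)**2 = (8 + 9*10)**2 = (8 + 90)**2 = 98**2 = 9604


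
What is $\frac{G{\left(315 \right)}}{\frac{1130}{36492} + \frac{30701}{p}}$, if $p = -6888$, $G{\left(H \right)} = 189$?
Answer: $- \frac{3958871112}{92713121} \approx -42.7$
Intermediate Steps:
$\frac{G{\left(315 \right)}}{\frac{1130}{36492} + \frac{30701}{p}} = \frac{189}{\frac{1130}{36492} + \frac{30701}{-6888}} = \frac{189}{1130 \cdot \frac{1}{36492} + 30701 \left(- \frac{1}{6888}\right)} = \frac{189}{\frac{565}{18246} - \frac{30701}{6888}} = \frac{189}{- \frac{92713121}{20946408}} = 189 \left(- \frac{20946408}{92713121}\right) = - \frac{3958871112}{92713121}$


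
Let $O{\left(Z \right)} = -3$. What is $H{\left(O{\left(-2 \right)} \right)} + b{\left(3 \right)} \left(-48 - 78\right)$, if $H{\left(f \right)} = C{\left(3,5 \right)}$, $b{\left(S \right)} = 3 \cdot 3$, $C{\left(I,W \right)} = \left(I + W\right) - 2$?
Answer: $-1128$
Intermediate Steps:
$C{\left(I,W \right)} = -2 + I + W$
$b{\left(S \right)} = 9$
$H{\left(f \right)} = 6$ ($H{\left(f \right)} = -2 + 3 + 5 = 6$)
$H{\left(O{\left(-2 \right)} \right)} + b{\left(3 \right)} \left(-48 - 78\right) = 6 + 9 \left(-48 - 78\right) = 6 + 9 \left(-126\right) = 6 - 1134 = -1128$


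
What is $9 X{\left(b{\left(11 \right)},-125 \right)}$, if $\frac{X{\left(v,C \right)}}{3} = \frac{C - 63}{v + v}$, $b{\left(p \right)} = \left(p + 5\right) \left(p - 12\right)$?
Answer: $\frac{1269}{8} \approx 158.63$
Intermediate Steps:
$b{\left(p \right)} = \left(-12 + p\right) \left(5 + p\right)$ ($b{\left(p \right)} = \left(5 + p\right) \left(-12 + p\right) = \left(-12 + p\right) \left(5 + p\right)$)
$X{\left(v,C \right)} = \frac{3 \left(-63 + C\right)}{2 v}$ ($X{\left(v,C \right)} = 3 \frac{C - 63}{v + v} = 3 \frac{-63 + C}{2 v} = \frac{3 \left(-63 + C\right)}{2 v}$)
$9 X{\left(b{\left(11 \right)},-125 \right)} = 9 \frac{3 \left(-63 - 125\right)}{2 \left(-60 + 11^{2} - 77\right)} = 9 \cdot \frac{3}{2} \frac{1}{-60 + 121 - 77} \left(-188\right) = 9 \cdot \frac{3}{2} \frac{1}{-16} \left(-188\right) = 9 \cdot \frac{3}{2} \left(- \frac{1}{16}\right) \left(-188\right) = 9 \cdot \frac{141}{8} = \frac{1269}{8}$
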